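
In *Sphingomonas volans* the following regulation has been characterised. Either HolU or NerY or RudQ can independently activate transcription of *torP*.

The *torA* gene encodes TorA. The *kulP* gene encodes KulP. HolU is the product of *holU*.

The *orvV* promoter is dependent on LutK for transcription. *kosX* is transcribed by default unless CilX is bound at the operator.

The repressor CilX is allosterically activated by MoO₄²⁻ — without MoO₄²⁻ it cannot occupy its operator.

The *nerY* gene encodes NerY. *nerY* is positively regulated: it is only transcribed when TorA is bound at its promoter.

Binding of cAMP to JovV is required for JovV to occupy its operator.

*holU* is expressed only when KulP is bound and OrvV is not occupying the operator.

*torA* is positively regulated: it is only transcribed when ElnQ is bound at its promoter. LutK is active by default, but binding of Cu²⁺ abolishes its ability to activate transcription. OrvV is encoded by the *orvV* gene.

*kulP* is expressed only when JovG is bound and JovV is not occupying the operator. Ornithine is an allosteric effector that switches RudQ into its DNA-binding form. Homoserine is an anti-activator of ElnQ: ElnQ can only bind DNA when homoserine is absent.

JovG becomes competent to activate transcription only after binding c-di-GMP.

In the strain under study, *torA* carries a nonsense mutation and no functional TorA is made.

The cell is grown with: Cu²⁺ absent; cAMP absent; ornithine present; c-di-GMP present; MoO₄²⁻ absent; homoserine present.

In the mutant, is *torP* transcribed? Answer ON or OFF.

Cu²⁺ is absent, so LutK is active.
No repressor is bound and LutK is active, so *orvV* is transcribed.
So OrvV is produced and active.
cAMP is absent, so JovV is inactive.
c-di-GMP is present, so JovG is active.
No repressor is bound and JovG is active, so *kulP* is transcribed.
So KulP is produced and active.
With repressor OrvV bound, *holU* is not transcribed.
So HolU is not produced.
TorA is non-functional in this strain, so it has no effect.
Required activator TorA is absent, so *nerY* is not transcribed.
So NerY is not produced.
Ornithine is present, so RudQ is active.
Activator RudQ is present, so *torP* is transcribed.

ON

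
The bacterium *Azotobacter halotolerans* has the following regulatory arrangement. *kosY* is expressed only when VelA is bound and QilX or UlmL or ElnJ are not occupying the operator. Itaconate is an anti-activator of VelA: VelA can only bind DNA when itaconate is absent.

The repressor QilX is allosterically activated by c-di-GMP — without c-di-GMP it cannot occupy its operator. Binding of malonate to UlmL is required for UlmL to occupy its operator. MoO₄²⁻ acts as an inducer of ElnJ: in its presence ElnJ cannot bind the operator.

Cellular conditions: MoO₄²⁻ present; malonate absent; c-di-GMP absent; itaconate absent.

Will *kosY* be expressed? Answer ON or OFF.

ON

c-di-GMP is absent, so QilX is inactive.
Itaconate is absent, so VelA is active.
Malonate is absent, so UlmL is inactive.
MoO₄²⁻ is present, so ElnJ is inactive.
No repressor is bound and VelA is active, so *kosY* is transcribed.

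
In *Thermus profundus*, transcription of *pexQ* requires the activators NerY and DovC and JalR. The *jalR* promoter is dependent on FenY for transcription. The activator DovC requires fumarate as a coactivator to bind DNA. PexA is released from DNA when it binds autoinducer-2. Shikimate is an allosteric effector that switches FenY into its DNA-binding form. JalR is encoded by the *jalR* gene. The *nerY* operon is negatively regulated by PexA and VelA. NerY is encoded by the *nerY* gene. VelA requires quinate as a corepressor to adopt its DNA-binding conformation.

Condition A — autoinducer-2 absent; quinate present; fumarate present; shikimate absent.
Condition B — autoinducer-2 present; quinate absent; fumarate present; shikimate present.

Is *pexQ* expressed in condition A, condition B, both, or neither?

Condition A:
Autoinducer-2 is absent, so PexA is active.
Quinate is present, so VelA is active.
With repressor PexA bound, *nerY* is not transcribed.
So NerY is not produced.
Fumarate is present, so DovC is active.
Shikimate is absent, so FenY is inactive.
Required activator FenY is absent, so *jalR* is not transcribed.
So JalR is not produced.
Required activator NerY is absent, so *pexQ* is not transcribed.
→ *pexQ* is OFF in A.
Condition B:
Autoinducer-2 is present, so PexA is inactive.
Quinate is absent, so VelA is inactive.
With no repressor bound, *nerY* is transcribed.
So NerY is produced and active.
Fumarate is present, so DovC is active.
Shikimate is present, so FenY is active.
No repressor is bound and FenY is active, so *jalR* is transcribed.
So JalR is produced and active.
No repressor is bound and NerY and DovC and JalR are active, so *pexQ* is transcribed.
→ *pexQ* is ON in B.

B only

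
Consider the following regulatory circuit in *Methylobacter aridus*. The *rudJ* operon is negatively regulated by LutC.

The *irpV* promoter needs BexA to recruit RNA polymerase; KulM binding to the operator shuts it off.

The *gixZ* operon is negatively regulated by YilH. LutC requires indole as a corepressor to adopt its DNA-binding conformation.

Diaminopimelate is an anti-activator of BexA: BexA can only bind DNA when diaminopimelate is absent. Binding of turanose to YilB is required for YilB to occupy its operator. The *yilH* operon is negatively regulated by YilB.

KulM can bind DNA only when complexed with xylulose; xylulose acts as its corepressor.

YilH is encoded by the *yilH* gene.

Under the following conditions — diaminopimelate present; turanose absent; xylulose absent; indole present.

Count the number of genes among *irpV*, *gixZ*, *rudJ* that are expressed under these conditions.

0

Diaminopimelate is present, so BexA is inactive.
Xylulose is absent, so KulM is inactive.
Required activator BexA is absent, so *irpV* is not transcribed.
→ *irpV* is OFF.
Turanose is absent, so YilB is inactive.
With no repressor bound, *yilH* is transcribed.
So YilH is produced and active.
With repressor YilH bound, *gixZ* is not transcribed.
→ *gixZ* is OFF.
Indole is present, so LutC is active.
With repressor LutC bound, *rudJ* is not transcribed.
→ *rudJ* is OFF.
0 of the 3 genes are transcribed.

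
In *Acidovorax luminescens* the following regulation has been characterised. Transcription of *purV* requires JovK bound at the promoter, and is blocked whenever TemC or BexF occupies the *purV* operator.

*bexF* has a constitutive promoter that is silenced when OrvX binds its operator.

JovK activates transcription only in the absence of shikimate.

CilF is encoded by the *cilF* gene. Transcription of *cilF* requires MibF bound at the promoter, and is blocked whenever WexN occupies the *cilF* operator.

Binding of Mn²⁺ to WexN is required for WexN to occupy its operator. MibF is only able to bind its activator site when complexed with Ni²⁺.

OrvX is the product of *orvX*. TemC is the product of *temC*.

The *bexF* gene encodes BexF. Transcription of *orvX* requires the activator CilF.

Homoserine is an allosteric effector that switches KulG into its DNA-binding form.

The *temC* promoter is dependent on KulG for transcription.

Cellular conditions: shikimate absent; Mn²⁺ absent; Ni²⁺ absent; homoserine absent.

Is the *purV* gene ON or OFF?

OFF

Homoserine is absent, so KulG is inactive.
Required activator KulG is absent, so *temC* is not transcribed.
So TemC is not produced.
Ni²⁺ is absent, so MibF is inactive.
Mn²⁺ is absent, so WexN is inactive.
Required activator MibF is absent, so *cilF* is not transcribed.
So CilF is not produced.
Required activator CilF is absent, so *orvX* is not transcribed.
So OrvX is not produced.
With no repressor bound, *bexF* is transcribed.
So BexF is produced and active.
Shikimate is absent, so JovK is active.
With repressor BexF bound, *purV* is not transcribed.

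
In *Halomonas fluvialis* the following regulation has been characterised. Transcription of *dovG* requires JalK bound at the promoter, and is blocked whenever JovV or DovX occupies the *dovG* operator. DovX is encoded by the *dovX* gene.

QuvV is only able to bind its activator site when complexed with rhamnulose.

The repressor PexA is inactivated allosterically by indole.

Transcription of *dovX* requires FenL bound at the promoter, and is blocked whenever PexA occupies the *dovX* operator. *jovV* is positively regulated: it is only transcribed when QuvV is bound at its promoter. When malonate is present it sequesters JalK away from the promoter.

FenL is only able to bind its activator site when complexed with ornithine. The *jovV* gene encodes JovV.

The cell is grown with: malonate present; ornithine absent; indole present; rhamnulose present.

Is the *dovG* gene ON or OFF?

Malonate is present, so JalK is inactive.
Rhamnulose is present, so QuvV is active.
No repressor is bound and QuvV is active, so *jovV* is transcribed.
So JovV is produced and active.
Indole is present, so PexA is inactive.
Ornithine is absent, so FenL is inactive.
Required activator FenL is absent, so *dovX* is not transcribed.
So DovX is not produced.
With repressor JovV bound, *dovG* is not transcribed.

OFF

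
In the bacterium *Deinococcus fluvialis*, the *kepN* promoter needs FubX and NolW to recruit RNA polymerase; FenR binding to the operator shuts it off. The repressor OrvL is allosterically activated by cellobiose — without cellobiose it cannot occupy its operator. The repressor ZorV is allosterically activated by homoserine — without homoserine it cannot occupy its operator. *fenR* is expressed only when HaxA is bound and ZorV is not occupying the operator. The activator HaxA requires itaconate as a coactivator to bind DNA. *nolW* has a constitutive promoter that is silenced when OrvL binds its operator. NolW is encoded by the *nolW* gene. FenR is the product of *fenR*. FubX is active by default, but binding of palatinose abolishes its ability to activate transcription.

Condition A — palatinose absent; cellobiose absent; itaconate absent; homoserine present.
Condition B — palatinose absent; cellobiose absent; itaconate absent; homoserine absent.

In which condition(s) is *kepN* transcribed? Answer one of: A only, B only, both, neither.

both

Condition A:
Palatinose is absent, so FubX is active.
Cellobiose is absent, so OrvL is inactive.
With no repressor bound, *nolW* is transcribed.
So NolW is produced and active.
Itaconate is absent, so HaxA is inactive.
Homoserine is present, so ZorV is active.
With repressor ZorV bound, *fenR* is not transcribed.
So FenR is not produced.
No repressor is bound and FubX and NolW are active, so *kepN* is transcribed.
→ *kepN* is ON in A.
Condition B:
Palatinose is absent, so FubX is active.
Cellobiose is absent, so OrvL is inactive.
With no repressor bound, *nolW* is transcribed.
So NolW is produced and active.
Itaconate is absent, so HaxA is inactive.
Homoserine is absent, so ZorV is inactive.
Required activator HaxA is absent, so *fenR* is not transcribed.
So FenR is not produced.
No repressor is bound and FubX and NolW are active, so *kepN* is transcribed.
→ *kepN* is ON in B.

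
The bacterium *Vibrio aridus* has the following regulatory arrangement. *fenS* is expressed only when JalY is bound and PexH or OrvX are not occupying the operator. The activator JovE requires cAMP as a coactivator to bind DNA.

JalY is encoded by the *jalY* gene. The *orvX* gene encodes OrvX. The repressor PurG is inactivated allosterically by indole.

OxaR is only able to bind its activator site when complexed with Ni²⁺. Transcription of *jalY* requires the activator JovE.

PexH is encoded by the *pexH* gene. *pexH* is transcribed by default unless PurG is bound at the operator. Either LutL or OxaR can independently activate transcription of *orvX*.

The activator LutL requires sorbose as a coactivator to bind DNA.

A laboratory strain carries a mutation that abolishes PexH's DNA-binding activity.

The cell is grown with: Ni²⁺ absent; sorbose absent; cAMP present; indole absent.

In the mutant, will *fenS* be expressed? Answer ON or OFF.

ON

cAMP is present, so JovE is active.
No repressor is bound and JovE is active, so *jalY* is transcribed.
So JalY is produced and active.
PexH is non-functional in this strain, so it has no effect.
Sorbose is absent, so LutL is inactive.
Ni²⁺ is absent, so OxaR is inactive.
No activator is available at the *orvX* promoter, so *orvX* is not transcribed.
So OrvX is not produced.
No repressor is bound and JalY is active, so *fenS* is transcribed.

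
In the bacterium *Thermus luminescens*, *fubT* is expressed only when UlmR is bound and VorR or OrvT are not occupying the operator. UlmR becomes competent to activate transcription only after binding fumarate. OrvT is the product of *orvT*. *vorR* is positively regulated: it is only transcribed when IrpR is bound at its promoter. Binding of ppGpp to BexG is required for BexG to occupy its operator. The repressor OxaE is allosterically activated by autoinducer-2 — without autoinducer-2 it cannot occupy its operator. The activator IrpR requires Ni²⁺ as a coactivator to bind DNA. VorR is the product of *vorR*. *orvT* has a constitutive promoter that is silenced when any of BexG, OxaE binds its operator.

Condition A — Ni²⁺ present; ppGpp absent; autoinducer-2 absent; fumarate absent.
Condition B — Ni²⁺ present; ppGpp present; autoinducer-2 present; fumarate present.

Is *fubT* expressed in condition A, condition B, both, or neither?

neither

Condition A:
Ni²⁺ is present, so IrpR is active.
No repressor is bound and IrpR is active, so *vorR* is transcribed.
So VorR is produced and active.
ppGpp is absent, so BexG is inactive.
Autoinducer-2 is absent, so OxaE is inactive.
With no repressor bound, *orvT* is transcribed.
So OrvT is produced and active.
Fumarate is absent, so UlmR is inactive.
With repressor VorR bound, *fubT* is not transcribed.
→ *fubT* is OFF in A.
Condition B:
Ni²⁺ is present, so IrpR is active.
No repressor is bound and IrpR is active, so *vorR* is transcribed.
So VorR is produced and active.
ppGpp is present, so BexG is active.
Autoinducer-2 is present, so OxaE is active.
With repressor BexG bound, *orvT* is not transcribed.
So OrvT is not produced.
Fumarate is present, so UlmR is active.
With repressor VorR bound, *fubT* is not transcribed.
→ *fubT* is OFF in B.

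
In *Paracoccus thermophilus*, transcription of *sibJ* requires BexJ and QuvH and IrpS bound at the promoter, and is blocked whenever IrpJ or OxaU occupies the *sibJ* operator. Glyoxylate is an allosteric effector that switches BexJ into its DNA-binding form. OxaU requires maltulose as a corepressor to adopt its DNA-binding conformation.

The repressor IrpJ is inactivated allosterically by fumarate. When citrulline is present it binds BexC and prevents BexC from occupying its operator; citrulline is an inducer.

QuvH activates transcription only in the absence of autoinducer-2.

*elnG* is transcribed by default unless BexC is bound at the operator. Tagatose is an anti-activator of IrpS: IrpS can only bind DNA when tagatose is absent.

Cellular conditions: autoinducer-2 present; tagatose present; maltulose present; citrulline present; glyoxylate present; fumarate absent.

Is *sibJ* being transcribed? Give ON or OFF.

Fumarate is absent, so IrpJ is active.
Glyoxylate is present, so BexJ is active.
Autoinducer-2 is present, so QuvH is inactive.
Maltulose is present, so OxaU is active.
Tagatose is present, so IrpS is inactive.
With repressor IrpJ bound, *sibJ* is not transcribed.

OFF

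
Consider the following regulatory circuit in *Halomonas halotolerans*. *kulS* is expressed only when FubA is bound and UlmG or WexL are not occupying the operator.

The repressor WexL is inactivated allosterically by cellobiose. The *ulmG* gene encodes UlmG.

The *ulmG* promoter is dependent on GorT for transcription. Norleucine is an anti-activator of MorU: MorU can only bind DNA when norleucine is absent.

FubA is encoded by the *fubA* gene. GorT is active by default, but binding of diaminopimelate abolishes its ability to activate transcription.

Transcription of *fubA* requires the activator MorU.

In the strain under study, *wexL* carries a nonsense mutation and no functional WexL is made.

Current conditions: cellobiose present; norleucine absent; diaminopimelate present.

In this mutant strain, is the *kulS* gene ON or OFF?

Norleucine is absent, so MorU is active.
No repressor is bound and MorU is active, so *fubA* is transcribed.
So FubA is produced and active.
Diaminopimelate is present, so GorT is inactive.
Required activator GorT is absent, so *ulmG* is not transcribed.
So UlmG is not produced.
WexL is non-functional in this strain, so it has no effect.
No repressor is bound and FubA is active, so *kulS* is transcribed.

ON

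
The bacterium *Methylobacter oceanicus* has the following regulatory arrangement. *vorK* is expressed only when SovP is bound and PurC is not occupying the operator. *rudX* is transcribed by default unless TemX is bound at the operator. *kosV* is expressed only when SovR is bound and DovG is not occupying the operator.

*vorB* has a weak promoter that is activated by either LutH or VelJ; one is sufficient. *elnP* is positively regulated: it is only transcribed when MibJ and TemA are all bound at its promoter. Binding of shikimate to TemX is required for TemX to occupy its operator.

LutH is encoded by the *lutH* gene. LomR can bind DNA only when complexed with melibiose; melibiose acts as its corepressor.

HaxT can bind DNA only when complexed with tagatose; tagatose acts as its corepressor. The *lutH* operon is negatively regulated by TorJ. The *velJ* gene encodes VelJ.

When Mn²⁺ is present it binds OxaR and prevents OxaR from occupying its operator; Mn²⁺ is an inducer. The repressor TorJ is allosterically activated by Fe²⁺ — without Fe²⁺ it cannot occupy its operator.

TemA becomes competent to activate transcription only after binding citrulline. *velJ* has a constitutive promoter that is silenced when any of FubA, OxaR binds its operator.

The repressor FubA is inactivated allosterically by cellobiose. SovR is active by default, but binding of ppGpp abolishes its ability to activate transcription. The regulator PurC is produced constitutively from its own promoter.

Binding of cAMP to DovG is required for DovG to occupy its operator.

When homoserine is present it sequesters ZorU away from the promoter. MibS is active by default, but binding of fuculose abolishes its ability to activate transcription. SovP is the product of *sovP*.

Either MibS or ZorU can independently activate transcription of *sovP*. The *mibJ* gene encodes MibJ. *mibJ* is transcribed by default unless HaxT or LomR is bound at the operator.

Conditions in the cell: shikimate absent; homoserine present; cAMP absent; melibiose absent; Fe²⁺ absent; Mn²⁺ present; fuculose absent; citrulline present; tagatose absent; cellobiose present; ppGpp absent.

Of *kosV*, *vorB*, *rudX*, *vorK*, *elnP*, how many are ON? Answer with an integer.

4

ppGpp is absent, so SovR is active.
cAMP is absent, so DovG is inactive.
No repressor is bound and SovR is active, so *kosV* is transcribed.
→ *kosV* is ON.
Fe²⁺ is absent, so TorJ is inactive.
With no repressor bound, *lutH* is transcribed.
So LutH is produced and active.
Cellobiose is present, so FubA is inactive.
Mn²⁺ is present, so OxaR is inactive.
With no repressor bound, *velJ* is transcribed.
So VelJ is produced and active.
Activator LutH is present, so *vorB* is transcribed.
→ *vorB* is ON.
Shikimate is absent, so TemX is inactive.
With no repressor bound, *rudX* is transcribed.
→ *rudX* is ON.
PurC is produced constitutively and is active.
Fuculose is absent, so MibS is active.
Homoserine is present, so ZorU is inactive.
Activator MibS is present, so *sovP* is transcribed.
So SovP is produced and active.
With repressor PurC bound, *vorK* is not transcribed.
→ *vorK* is OFF.
Tagatose is absent, so HaxT is inactive.
Melibiose is absent, so LomR is inactive.
With no repressor bound, *mibJ* is transcribed.
So MibJ is produced and active.
Citrulline is present, so TemA is active.
No repressor is bound and MibJ and TemA are active, so *elnP* is transcribed.
→ *elnP* is ON.
4 of the 5 genes are transcribed.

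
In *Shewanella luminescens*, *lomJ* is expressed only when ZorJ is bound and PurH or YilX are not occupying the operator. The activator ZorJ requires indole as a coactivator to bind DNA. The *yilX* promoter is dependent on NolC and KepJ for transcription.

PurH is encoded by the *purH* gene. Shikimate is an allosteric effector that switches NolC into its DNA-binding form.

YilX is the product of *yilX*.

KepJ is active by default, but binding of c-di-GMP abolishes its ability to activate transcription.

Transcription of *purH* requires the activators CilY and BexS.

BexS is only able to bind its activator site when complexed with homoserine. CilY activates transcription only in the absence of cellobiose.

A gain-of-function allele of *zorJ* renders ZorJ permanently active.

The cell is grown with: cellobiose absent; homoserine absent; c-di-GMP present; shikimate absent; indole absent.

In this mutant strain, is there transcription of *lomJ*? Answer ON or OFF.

ZorJ is constitutively active in this strain.
Cellobiose is absent, so CilY is active.
Homoserine is absent, so BexS is inactive.
Required activator BexS is absent, so *purH* is not transcribed.
So PurH is not produced.
Shikimate is absent, so NolC is inactive.
c-di-GMP is present, so KepJ is inactive.
Required activator NolC is absent, so *yilX* is not transcribed.
So YilX is not produced.
No repressor is bound and ZorJ is active, so *lomJ* is transcribed.

ON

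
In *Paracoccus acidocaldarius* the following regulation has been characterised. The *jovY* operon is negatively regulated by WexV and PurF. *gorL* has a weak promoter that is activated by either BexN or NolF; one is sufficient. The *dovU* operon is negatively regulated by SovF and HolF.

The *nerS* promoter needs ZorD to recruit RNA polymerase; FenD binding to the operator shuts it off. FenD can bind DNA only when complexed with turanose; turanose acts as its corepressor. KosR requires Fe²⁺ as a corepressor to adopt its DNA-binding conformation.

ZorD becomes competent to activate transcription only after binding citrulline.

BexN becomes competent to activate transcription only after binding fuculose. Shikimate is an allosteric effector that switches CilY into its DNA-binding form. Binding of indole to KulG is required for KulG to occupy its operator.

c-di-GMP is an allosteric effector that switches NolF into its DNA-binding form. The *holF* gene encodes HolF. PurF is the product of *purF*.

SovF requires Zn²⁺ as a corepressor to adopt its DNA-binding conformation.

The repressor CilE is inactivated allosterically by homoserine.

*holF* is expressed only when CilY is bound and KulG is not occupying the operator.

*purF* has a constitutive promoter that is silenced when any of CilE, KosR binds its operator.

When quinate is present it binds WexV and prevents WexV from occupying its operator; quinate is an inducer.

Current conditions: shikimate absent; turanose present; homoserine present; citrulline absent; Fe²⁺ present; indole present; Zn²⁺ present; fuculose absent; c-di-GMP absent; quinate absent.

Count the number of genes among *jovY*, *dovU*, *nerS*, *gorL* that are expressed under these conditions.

0

Quinate is absent, so WexV is active.
Homoserine is present, so CilE is inactive.
Fe²⁺ is present, so KosR is active.
With repressor KosR bound, *purF* is not transcribed.
So PurF is not produced.
With repressor WexV bound, *jovY* is not transcribed.
→ *jovY* is OFF.
Zn²⁺ is present, so SovF is active.
Shikimate is absent, so CilY is inactive.
Indole is present, so KulG is active.
With repressor KulG bound, *holF* is not transcribed.
So HolF is not produced.
With repressor SovF bound, *dovU* is not transcribed.
→ *dovU* is OFF.
Citrulline is absent, so ZorD is inactive.
Turanose is present, so FenD is active.
With repressor FenD bound, *nerS* is not transcribed.
→ *nerS* is OFF.
Fuculose is absent, so BexN is inactive.
c-di-GMP is absent, so NolF is inactive.
No activator is available at the *gorL* promoter, so *gorL* is not transcribed.
→ *gorL* is OFF.
0 of the 4 genes are transcribed.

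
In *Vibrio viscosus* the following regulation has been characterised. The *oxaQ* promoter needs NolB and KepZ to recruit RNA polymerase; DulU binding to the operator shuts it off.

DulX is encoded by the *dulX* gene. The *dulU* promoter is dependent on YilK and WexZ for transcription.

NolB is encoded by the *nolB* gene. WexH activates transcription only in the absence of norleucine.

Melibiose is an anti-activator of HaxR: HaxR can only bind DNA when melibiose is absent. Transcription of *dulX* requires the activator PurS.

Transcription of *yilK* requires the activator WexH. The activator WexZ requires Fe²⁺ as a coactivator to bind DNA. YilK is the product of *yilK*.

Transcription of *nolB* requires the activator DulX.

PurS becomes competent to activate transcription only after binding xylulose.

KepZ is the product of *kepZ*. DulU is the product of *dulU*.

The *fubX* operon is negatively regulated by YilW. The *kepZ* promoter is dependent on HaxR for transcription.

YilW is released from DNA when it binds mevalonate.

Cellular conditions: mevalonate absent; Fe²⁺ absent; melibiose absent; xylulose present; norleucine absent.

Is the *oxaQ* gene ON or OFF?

ON

Norleucine is absent, so WexH is active.
No repressor is bound and WexH is active, so *yilK* is transcribed.
So YilK is produced and active.
Fe²⁺ is absent, so WexZ is inactive.
Required activator WexZ is absent, so *dulU* is not transcribed.
So DulU is not produced.
Xylulose is present, so PurS is active.
No repressor is bound and PurS is active, so *dulX* is transcribed.
So DulX is produced and active.
No repressor is bound and DulX is active, so *nolB* is transcribed.
So NolB is produced and active.
Melibiose is absent, so HaxR is active.
No repressor is bound and HaxR is active, so *kepZ* is transcribed.
So KepZ is produced and active.
No repressor is bound and NolB and KepZ are active, so *oxaQ* is transcribed.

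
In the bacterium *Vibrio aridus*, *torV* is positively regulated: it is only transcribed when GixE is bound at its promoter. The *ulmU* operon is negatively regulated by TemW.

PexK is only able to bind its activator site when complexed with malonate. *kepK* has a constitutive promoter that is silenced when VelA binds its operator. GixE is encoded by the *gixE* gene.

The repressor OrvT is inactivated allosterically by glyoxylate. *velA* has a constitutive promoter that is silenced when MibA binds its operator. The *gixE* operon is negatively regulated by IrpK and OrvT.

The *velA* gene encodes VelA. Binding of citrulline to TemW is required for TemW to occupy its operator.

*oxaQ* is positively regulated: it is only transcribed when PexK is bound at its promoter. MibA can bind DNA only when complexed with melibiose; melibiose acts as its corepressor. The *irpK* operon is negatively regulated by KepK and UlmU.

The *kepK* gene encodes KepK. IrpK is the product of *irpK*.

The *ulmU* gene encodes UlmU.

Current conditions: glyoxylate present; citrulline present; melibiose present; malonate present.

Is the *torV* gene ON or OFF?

Melibiose is present, so MibA is active.
With repressor MibA bound, *velA* is not transcribed.
So VelA is not produced.
With no repressor bound, *kepK* is transcribed.
So KepK is produced and active.
Citrulline is present, so TemW is active.
With repressor TemW bound, *ulmU* is not transcribed.
So UlmU is not produced.
With repressor KepK bound, *irpK* is not transcribed.
So IrpK is not produced.
Glyoxylate is present, so OrvT is inactive.
With no repressor bound, *gixE* is transcribed.
So GixE is produced and active.
No repressor is bound and GixE is active, so *torV* is transcribed.

ON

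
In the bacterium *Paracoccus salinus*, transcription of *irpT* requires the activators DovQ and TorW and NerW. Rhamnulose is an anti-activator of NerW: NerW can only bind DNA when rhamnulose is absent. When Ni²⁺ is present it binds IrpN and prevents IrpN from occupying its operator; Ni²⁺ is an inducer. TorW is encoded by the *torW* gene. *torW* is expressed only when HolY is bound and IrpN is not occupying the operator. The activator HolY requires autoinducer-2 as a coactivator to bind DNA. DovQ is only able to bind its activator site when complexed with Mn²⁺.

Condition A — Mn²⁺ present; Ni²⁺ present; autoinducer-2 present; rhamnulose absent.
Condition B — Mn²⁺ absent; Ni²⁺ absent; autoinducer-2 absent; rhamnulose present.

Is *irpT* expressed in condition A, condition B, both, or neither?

A only

Condition A:
Mn²⁺ is present, so DovQ is active.
Ni²⁺ is present, so IrpN is inactive.
Autoinducer-2 is present, so HolY is active.
No repressor is bound and HolY is active, so *torW* is transcribed.
So TorW is produced and active.
Rhamnulose is absent, so NerW is active.
No repressor is bound and DovQ and TorW and NerW are active, so *irpT* is transcribed.
→ *irpT* is ON in A.
Condition B:
Mn²⁺ is absent, so DovQ is inactive.
Ni²⁺ is absent, so IrpN is active.
Autoinducer-2 is absent, so HolY is inactive.
With repressor IrpN bound, *torW* is not transcribed.
So TorW is not produced.
Rhamnulose is present, so NerW is inactive.
Required activator DovQ is absent, so *irpT* is not transcribed.
→ *irpT* is OFF in B.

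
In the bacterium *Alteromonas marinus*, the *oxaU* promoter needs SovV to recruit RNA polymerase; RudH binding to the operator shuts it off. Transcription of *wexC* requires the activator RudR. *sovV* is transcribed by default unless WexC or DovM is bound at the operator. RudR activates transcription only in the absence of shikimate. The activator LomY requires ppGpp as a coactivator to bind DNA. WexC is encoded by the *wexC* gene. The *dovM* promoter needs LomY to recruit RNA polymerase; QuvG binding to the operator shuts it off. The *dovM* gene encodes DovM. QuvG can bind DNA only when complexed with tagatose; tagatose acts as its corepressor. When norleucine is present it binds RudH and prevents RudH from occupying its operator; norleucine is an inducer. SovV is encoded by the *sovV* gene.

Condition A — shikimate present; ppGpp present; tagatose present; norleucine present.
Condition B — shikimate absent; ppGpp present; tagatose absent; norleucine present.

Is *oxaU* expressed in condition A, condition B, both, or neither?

A only

Condition A:
Shikimate is present, so RudR is inactive.
Required activator RudR is absent, so *wexC* is not transcribed.
So WexC is not produced.
ppGpp is present, so LomY is active.
Tagatose is present, so QuvG is active.
With repressor QuvG bound, *dovM* is not transcribed.
So DovM is not produced.
With no repressor bound, *sovV* is transcribed.
So SovV is produced and active.
Norleucine is present, so RudH is inactive.
No repressor is bound and SovV is active, so *oxaU* is transcribed.
→ *oxaU* is ON in A.
Condition B:
Shikimate is absent, so RudR is active.
No repressor is bound and RudR is active, so *wexC* is transcribed.
So WexC is produced and active.
ppGpp is present, so LomY is active.
Tagatose is absent, so QuvG is inactive.
No repressor is bound and LomY is active, so *dovM* is transcribed.
So DovM is produced and active.
With repressor WexC bound, *sovV* is not transcribed.
So SovV is not produced.
Norleucine is present, so RudH is inactive.
Required activator SovV is absent, so *oxaU* is not transcribed.
→ *oxaU* is OFF in B.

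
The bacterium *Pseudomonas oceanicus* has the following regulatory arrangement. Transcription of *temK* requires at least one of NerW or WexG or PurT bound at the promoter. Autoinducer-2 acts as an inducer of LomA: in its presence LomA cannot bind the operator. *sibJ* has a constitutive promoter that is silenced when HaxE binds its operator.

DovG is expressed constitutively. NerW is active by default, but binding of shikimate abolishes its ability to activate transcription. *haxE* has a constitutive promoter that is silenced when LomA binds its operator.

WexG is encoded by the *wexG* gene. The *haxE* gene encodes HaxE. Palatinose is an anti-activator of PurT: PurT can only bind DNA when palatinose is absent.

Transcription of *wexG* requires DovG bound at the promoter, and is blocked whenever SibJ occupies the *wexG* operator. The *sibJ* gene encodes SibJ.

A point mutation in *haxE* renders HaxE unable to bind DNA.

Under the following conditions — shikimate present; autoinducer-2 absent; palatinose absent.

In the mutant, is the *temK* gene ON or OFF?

ON

Shikimate is present, so NerW is inactive.
DovG is produced constitutively and is active.
HaxE is non-functional in this strain, so it has no effect.
With no repressor bound, *sibJ* is transcribed.
So SibJ is produced and active.
With repressor SibJ bound, *wexG* is not transcribed.
So WexG is not produced.
Palatinose is absent, so PurT is active.
Activator PurT is present, so *temK* is transcribed.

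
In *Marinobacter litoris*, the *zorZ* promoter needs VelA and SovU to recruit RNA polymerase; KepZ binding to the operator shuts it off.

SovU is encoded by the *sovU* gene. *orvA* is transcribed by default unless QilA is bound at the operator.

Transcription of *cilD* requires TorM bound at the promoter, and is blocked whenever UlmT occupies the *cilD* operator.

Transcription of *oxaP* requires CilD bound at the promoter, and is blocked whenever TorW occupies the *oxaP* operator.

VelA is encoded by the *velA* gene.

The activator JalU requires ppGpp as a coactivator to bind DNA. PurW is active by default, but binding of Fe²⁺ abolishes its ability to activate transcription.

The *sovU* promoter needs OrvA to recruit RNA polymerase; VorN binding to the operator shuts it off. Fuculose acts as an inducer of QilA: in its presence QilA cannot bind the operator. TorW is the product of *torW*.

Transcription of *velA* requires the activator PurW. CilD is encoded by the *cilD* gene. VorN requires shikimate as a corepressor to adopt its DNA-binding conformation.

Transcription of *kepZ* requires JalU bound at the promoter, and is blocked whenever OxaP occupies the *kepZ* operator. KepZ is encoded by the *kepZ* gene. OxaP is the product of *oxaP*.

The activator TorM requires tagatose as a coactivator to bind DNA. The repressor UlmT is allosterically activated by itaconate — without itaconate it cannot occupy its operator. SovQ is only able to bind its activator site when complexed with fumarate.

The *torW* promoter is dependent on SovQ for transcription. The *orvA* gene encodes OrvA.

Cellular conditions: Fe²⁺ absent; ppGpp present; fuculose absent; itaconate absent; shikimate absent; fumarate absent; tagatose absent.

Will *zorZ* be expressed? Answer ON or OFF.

Fe²⁺ is absent, so PurW is active.
No repressor is bound and PurW is active, so *velA* is transcribed.
So VelA is produced and active.
Fumarate is absent, so SovQ is inactive.
Required activator SovQ is absent, so *torW* is not transcribed.
So TorW is not produced.
Tagatose is absent, so TorM is inactive.
Itaconate is absent, so UlmT is inactive.
Required activator TorM is absent, so *cilD* is not transcribed.
So CilD is not produced.
Required activator CilD is absent, so *oxaP* is not transcribed.
So OxaP is not produced.
ppGpp is present, so JalU is active.
No repressor is bound and JalU is active, so *kepZ* is transcribed.
So KepZ is produced and active.
Shikimate is absent, so VorN is inactive.
Fuculose is absent, so QilA is active.
With repressor QilA bound, *orvA* is not transcribed.
So OrvA is not produced.
Required activator OrvA is absent, so *sovU* is not transcribed.
So SovU is not produced.
With repressor KepZ bound, *zorZ* is not transcribed.

OFF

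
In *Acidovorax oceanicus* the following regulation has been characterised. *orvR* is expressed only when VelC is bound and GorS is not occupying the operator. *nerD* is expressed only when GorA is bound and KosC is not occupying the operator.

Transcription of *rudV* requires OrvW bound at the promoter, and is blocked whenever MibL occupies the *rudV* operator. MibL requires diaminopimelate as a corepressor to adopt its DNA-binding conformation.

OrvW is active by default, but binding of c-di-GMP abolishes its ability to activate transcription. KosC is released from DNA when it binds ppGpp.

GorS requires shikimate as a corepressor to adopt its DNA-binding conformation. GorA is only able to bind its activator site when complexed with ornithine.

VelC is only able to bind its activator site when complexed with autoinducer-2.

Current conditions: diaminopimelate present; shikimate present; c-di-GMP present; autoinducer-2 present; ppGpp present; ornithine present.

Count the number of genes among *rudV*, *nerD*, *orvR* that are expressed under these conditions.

Diaminopimelate is present, so MibL is active.
c-di-GMP is present, so OrvW is inactive.
With repressor MibL bound, *rudV* is not transcribed.
→ *rudV* is OFF.
ppGpp is present, so KosC is inactive.
Ornithine is present, so GorA is active.
No repressor is bound and GorA is active, so *nerD* is transcribed.
→ *nerD* is ON.
Shikimate is present, so GorS is active.
Autoinducer-2 is present, so VelC is active.
With repressor GorS bound, *orvR* is not transcribed.
→ *orvR* is OFF.
1 of the 3 genes is transcribed.

1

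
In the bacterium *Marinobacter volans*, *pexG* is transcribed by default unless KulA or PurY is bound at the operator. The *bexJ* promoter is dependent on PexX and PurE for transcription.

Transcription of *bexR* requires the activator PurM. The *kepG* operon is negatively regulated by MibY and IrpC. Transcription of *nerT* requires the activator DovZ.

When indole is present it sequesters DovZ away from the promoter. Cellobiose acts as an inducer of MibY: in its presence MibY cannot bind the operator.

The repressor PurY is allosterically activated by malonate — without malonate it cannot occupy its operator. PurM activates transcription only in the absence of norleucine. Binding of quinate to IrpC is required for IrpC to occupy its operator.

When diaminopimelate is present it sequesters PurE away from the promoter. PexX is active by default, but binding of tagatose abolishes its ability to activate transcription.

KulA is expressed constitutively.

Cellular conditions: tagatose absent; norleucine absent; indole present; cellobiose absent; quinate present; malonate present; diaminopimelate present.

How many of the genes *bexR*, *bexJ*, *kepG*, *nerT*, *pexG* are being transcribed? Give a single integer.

Norleucine is absent, so PurM is active.
No repressor is bound and PurM is active, so *bexR* is transcribed.
→ *bexR* is ON.
Tagatose is absent, so PexX is active.
Diaminopimelate is present, so PurE is inactive.
Required activator PurE is absent, so *bexJ* is not transcribed.
→ *bexJ* is OFF.
Cellobiose is absent, so MibY is active.
Quinate is present, so IrpC is active.
With repressor MibY bound, *kepG* is not transcribed.
→ *kepG* is OFF.
Indole is present, so DovZ is inactive.
Required activator DovZ is absent, so *nerT* is not transcribed.
→ *nerT* is OFF.
KulA is produced constitutively and is active.
Malonate is present, so PurY is active.
With repressor KulA bound, *pexG* is not transcribed.
→ *pexG* is OFF.
1 of the 5 genes is transcribed.

1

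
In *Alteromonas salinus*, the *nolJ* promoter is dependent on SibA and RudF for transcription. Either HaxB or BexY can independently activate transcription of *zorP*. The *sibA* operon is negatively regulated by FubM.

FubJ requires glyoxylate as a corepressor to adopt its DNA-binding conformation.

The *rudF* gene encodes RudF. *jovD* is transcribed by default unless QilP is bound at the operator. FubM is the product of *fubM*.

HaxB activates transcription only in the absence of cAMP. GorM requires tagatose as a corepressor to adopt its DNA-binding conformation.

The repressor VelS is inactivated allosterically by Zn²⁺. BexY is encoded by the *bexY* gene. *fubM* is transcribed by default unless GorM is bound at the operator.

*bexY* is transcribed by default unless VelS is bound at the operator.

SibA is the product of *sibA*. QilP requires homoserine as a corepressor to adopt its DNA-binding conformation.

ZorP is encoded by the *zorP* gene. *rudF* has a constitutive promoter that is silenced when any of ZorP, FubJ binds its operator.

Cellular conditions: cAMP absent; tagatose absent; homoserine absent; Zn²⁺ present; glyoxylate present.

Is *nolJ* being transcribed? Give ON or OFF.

OFF

Tagatose is absent, so GorM is inactive.
With no repressor bound, *fubM* is transcribed.
So FubM is produced and active.
With repressor FubM bound, *sibA* is not transcribed.
So SibA is not produced.
cAMP is absent, so HaxB is active.
Zn²⁺ is present, so VelS is inactive.
With no repressor bound, *bexY* is transcribed.
So BexY is produced and active.
Activator HaxB is present, so *zorP* is transcribed.
So ZorP is produced and active.
Glyoxylate is present, so FubJ is active.
With repressor ZorP bound, *rudF* is not transcribed.
So RudF is not produced.
Required activator SibA is absent, so *nolJ* is not transcribed.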